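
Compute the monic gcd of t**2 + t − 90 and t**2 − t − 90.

1

Apply the Euclidean algorithm:
  t**2 + t − 90 = (t**2 − t − 90) + (2t)
  t**2 − t − 90 = ((1/2)t − 1/2)(2t) + (−90)
  2t = (−(1/45)t)(−90) + (0)
The last nonzero remainder is the constant −90, so the polynomials are coprime and gcd = 1.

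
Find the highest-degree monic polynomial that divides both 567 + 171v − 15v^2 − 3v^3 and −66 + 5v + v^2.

By polynomial division,
  −3v^3 − 15v^2 + 171v + 567 = (−3v)(v^2 + 5v − 66) + (−27v + 567)
  v^2 + 5v − 66 = (−(1/27)v − 26/27)(−27v + 567) + (480)
  −27v + 567 = (−(9/160)v + 189/160)(480) + (0)
The last nonzero remainder is the constant 480, so the polynomials are coprime and gcd = 1.

1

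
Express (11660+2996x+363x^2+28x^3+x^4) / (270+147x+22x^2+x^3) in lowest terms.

(1166+183x+18x^2+x^3)/(27+12x+x^2)

Apply the Euclidean algorithm:
  x^4+28x^3+363x^2+2996x+11660 = (x+6)(x^3+22x^2+147x+270) + (84x^2+1844x+10040)
  x^3+22x^2+147x+270 = ((1/84)x+1/1764)(84x^2+1844x+10040) + ((11656/441)x+116560/441)
  84x^2+1844x+10040 = ((9261/2914)x+110691/2914)((11656/441)x+116560/441) + (0)
Last nonzero remainder: (11656/441)x+116560/441. Dividing through by 11656/441 gives the monic gcd x+10.
Cancel x+10 from numerator and denominator to get the reduced form.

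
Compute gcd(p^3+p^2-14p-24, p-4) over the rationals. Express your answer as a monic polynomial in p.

Apply the Euclidean algorithm:
  p^3+p^2-14p-24 = (p^2+5p+6)(p-4) + (0)
The last nonzero remainder p-4 is already monic.

p-4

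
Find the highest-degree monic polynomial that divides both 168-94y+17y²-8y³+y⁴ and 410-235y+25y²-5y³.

-2+y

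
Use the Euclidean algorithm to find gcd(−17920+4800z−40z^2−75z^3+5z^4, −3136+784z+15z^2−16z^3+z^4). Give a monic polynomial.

Repeated division with remainder:
  5z^4−75z^3−40z^2+4800z−17920 = (5)(z^4−16z^3+15z^2+784z−3136) + (5z^3−115z^2+880z−2240)
  z^4−16z^3+15z^2+784z−3136 = ((1/5)z+7/5)(5z^3−115z^2+880z−2240) + (0)
Last nonzero remainder: 5z^3−115z^2+880z−2240. Dividing through by 5 gives the monic gcd z^3−23z^2+176z−448.

−448+176z−23z^2+z^3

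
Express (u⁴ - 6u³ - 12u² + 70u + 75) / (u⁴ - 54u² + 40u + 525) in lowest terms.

(u + 1)/(u + 7)

Apply the Euclidean algorithm:
  u⁴ - 6u³ - 12u² + 70u + 75 = (u⁴ - 54u² + 40u + 525) + (-6u³ + 42u² + 30u - 450)
  u⁴ - 54u² + 40u + 525 = (-(1/6)u - 7/6)(-6u³ + 42u² + 30u - 450) + (0)
Last nonzero remainder: -6u³ + 42u² + 30u - 450. Dividing through by -6 gives the monic gcd u³ - 7u² - 5u + 75.
Cancel u³ - 7u² - 5u + 75 from numerator and denominator to get the reduced form.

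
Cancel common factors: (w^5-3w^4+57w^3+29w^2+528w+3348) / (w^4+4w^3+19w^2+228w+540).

Euclidean algorithm in ℚ[w]:
  w^5-3w^4+57w^3+29w^2+528w+3348 = (w-7)(w^4+4w^3+19w^2+228w+540) + (66w^3-66w^2+1584w+7128)
  w^4+4w^3+19w^2+228w+540 = ((1/66)w+5/66)(66w^3-66w^2+1584w+7128) + (0)
Last nonzero remainder: 66w^3-66w^2+1584w+7128. Dividing through by 66 gives the monic gcd w^3-w^2+24w+108.
Cancel w^3-w^2+24w+108 from numerator and denominator to get the reduced form.

(w^2-2w+31)/(w+5)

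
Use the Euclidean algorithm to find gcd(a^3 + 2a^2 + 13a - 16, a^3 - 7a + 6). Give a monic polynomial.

a - 1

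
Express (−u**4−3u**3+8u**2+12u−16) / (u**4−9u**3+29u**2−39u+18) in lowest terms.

(−u**2−6u−8)/(u**2−6u+9)

Apply the Euclidean algorithm:
  −u**4−3u**3+8u**2+12u−16 = (−1)(u**4−9u**3+29u**2−39u+18) + (−12u**3+37u**2−27u+2)
  u**4−9u**3+29u**2−39u+18 = (−(1/12)u+71/144)(−12u**3+37u**2−27u+2) + ((1225/144)u**2−(1225/48)u+1225/72)
  −12u**3+37u**2−27u+2 = (−(1728/1225)u+144/1225)((1225/144)u**2−(1225/48)u+1225/72) + (0)
Last nonzero remainder: (1225/144)u**2−(1225/48)u+1225/72. Dividing through by 1225/144 gives the monic gcd u**2−3u+2.
Cancel u**2−3u+2 from numerator and denominator to get the reduced form.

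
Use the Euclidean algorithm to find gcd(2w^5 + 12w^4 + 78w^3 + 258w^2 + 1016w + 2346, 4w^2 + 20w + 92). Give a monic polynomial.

w^2 + 5w + 23

Apply the Euclidean algorithm:
  2w^5 + 12w^4 + 78w^3 + 258w^2 + 1016w + 2346 = ((1/2)w^3 + (1/2)w^2 + (11/2)w + 51/2)(4w^2 + 20w + 92) + (0)
Last nonzero remainder: 4w^2 + 20w + 92. Dividing through by 4 gives the monic gcd w^2 + 5w + 23.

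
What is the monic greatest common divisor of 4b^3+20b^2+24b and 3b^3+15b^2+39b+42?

Repeated division with remainder:
  4b^3+20b^2+24b = (4/3)(3b^3+15b^2+39b+42) + (−28b−56)
  3b^3+15b^2+39b+42 = (−(3/28)b^2−(9/28)b−3/4)(−28b−56) + (0)
Last nonzero remainder: −28b−56. Dividing through by −28 gives the monic gcd b+2.

b+2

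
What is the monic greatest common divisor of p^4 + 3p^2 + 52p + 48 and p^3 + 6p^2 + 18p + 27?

Apply the Euclidean algorithm:
  p^4 + 3p^2 + 52p + 48 = (p − 6)(p^3 + 6p^2 + 18p + 27) + (21p^2 + 133p + 210)
  p^3 + 6p^2 + 18p + 27 = ((1/21)p − 1/63)(21p^2 + 133p + 210) + ((91/9)p + 91/3)
  21p^2 + 133p + 210 = ((27/13)p + 90/13)((91/9)p + 91/3) + (0)
Last nonzero remainder: (91/9)p + 91/3. Dividing through by 91/9 gives the monic gcd p + 3.

p + 3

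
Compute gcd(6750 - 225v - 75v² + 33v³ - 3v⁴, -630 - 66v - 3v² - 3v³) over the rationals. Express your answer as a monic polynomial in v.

Euclidean algorithm in ℚ[v]:
  -3v⁴ + 33v³ - 75v² - 225v + 6750 = (v - 12)(-3v³ - 3v² - 66v - 630) + (-45v² - 387v - 810)
  -3v³ - 3v² - 66v - 630 = ((1/15)v - 38/75)(-45v² - 387v - 810) + (-(5202/25)v - 5202/5)
  -45v² - 387v - 810 = ((125/578)v + 225/289)(-(5202/25)v - 5202/5) + (0)
Last nonzero remainder: -(5202/25)v - 5202/5. Dividing through by -5202/25 gives the monic gcd v + 5.

5 + v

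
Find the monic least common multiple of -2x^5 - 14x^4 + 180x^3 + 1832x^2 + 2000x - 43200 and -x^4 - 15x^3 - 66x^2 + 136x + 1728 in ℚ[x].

Euclidean algorithm in ℚ[x]:
  -2x^5 - 14x^4 + 180x^3 + 1832x^2 + 2000x - 43200 = (2x - 16)(-x^4 - 15x^3 - 66x^2 + 136x + 1728) + (72x^3 + 504x^2 + 720x - 15552)
  -x^4 - 15x^3 - 66x^2 + 136x + 1728 = (-(1/72)x - 1/9)(72x^3 + 504x^2 + 720x - 15552) + (0)
Last nonzero remainder: 72x^3 + 504x^2 + 720x - 15552. Dividing through by 72 gives the monic gcd x^3 + 7x^2 + 10x - 216.
Then lcm(f, g) = f·g / gcd(f, g); expanding and making the result monic gives the answer.

x^6 + 15x^5 - 34x^4 - 1636x^3 - 8328x^2 + 13600x + 172800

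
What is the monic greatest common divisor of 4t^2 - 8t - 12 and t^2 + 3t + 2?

t + 1

Repeated division with remainder:
  4t^2 - 8t - 12 = (4)(t^2 + 3t + 2) + (-20t - 20)
  t^2 + 3t + 2 = (-(1/20)t - 1/10)(-20t - 20) + (0)
Last nonzero remainder: -20t - 20. Dividing through by -20 gives the monic gcd t + 1.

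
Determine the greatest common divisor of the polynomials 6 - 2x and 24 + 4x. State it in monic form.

1

Apply the Euclidean algorithm:
  -2x + 6 = (-1/2)(4x + 24) + (18)
  4x + 24 = ((2/9)x + 4/3)(18) + (0)
The last nonzero remainder is the constant 18, so the polynomials are coprime and gcd = 1.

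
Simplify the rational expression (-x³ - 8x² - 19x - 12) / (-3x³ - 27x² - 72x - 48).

Repeated division with remainder:
  -x³ - 8x² - 19x - 12 = (1/3)(-3x³ - 27x² - 72x - 48) + (x² + 5x + 4)
  -3x³ - 27x² - 72x - 48 = (-3x - 12)(x² + 5x + 4) + (0)
The last nonzero remainder x² + 5x + 4 is already monic.
Cancel x² + 5x + 4 from numerator and denominator to get the reduced form.

(x + 3)/(3x + 12)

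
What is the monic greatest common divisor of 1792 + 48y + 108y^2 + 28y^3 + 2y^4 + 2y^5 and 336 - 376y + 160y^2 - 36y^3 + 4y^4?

14 - 4y + y^2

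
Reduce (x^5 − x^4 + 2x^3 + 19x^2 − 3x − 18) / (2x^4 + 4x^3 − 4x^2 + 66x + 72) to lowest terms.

(x^2 + x − 2)/(2x + 8)

Apply the Euclidean algorithm:
  x^5 − x^4 + 2x^3 + 19x^2 − 3x − 18 = ((1/2)x − 3/2)(2x^4 + 4x^3 − 4x^2 + 66x + 72) + (10x^3 − 20x^2 + 60x + 90)
  2x^4 + 4x^3 − 4x^2 + 66x + 72 = ((1/5)x + 4/5)(10x^3 − 20x^2 + 60x + 90) + (0)
Last nonzero remainder: 10x^3 − 20x^2 + 60x + 90. Dividing through by 10 gives the monic gcd x^3 − 2x^2 + 6x + 9.
Cancel x^3 − 2x^2 + 6x + 9 from numerator and denominator to get the reduced form.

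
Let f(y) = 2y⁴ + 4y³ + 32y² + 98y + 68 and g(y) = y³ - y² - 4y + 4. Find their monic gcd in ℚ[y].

y + 2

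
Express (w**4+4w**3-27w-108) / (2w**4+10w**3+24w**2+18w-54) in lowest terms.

By polynomial division,
  w**4+4w**3-27w-108 = (1/2)(2w**4+10w**3+24w**2+18w-54) + (-w**3-12w**2-36w-81)
  2w**4+10w**3+24w**2+18w-54 = (-2w+14)(-w**3-12w**2-36w-81) + (120w**2+360w+1080)
  -w**3-12w**2-36w-81 = (-(1/120)w-3/40)(120w**2+360w+1080) + (0)
Last nonzero remainder: 120w**2+360w+1080. Dividing through by 120 gives the monic gcd w**2+3w+9.
Cancel w**2+3w+9 from numerator and denominator to get the reduced form.

(w**2+w-12)/(2w**2+4w-6)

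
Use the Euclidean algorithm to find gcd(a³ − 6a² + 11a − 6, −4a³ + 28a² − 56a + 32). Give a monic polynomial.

a² − 3a + 2

Apply the Euclidean algorithm:
  a³ − 6a² + 11a − 6 = (−1/4)(−4a³ + 28a² − 56a + 32) + (a² − 3a + 2)
  −4a³ + 28a² − 56a + 32 = (−4a + 16)(a² − 3a + 2) + (0)
The last nonzero remainder a² − 3a + 2 is already monic.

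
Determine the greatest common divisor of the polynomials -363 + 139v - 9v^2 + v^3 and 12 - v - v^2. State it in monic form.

Euclidean algorithm in ℚ[v]:
  v^3 - 9v^2 + 139v - 363 = (-v + 10)(-v^2 - v + 12) + (161v - 483)
  -v^2 - v + 12 = (-(1/161)v - 4/161)(161v - 483) + (0)
Last nonzero remainder: 161v - 483. Dividing through by 161 gives the monic gcd v - 3.

-3 + v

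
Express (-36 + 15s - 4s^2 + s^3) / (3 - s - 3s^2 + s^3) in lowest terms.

(12 - s + s^2)/(-1 + s^2)

By polynomial division,
  s^3 - 4s^2 + 15s - 36 = (s^3 - 3s^2 - s + 3) + (-s^2 + 16s - 39)
  s^3 - 3s^2 - s + 3 = (-s - 13)(-s^2 + 16s - 39) + (168s - 504)
  -s^2 + 16s - 39 = (-(1/168)s + 13/168)(168s - 504) + (0)
Last nonzero remainder: 168s - 504. Dividing through by 168 gives the monic gcd s - 3.
Cancel s - 3 from numerator and denominator to get the reduced form.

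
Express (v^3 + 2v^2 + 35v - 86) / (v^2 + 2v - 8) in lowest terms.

By polynomial division,
  v^3 + 2v^2 + 35v - 86 = (v)(v^2 + 2v - 8) + (43v - 86)
  v^2 + 2v - 8 = ((1/43)v + 4/43)(43v - 86) + (0)
Last nonzero remainder: 43v - 86. Dividing through by 43 gives the monic gcd v - 2.
Cancel v - 2 from numerator and denominator to get the reduced form.

(v^2 + 4v + 43)/(v + 4)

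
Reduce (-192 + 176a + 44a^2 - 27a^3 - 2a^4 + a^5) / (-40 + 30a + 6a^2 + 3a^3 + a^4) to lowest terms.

(48 - 8a - 5a^2 + a^3)/(10 + a^2)

Apply the Euclidean algorithm:
  a^5 - 2a^4 - 27a^3 + 44a^2 + 176a - 192 = (a - 5)(a^4 + 3a^3 + 6a^2 + 30a - 40) + (-18a^3 + 44a^2 + 366a - 392)
  a^4 + 3a^3 + 6a^2 + 30a - 40 = (-(1/18)a - 49/162)(-18a^3 + 44a^2 + 366a - 392) + ((3211/81)a^2 + (3211/27)a - 12844/81)
  -18a^3 + 44a^2 + 366a - 392 = (-(1458/3211)a + 7938/3211)((3211/81)a^2 + (3211/27)a - 12844/81) + (0)
Last nonzero remainder: (3211/81)a^2 + (3211/27)a - 12844/81. Dividing through by 3211/81 gives the monic gcd a^2 + 3a - 4.
Cancel a^2 + 3a - 4 from numerator and denominator to get the reduced form.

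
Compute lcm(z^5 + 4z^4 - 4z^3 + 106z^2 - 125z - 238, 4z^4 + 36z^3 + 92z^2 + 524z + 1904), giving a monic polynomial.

z^6 + 8z^5 + 12z^4 + 90z^3 + 299z^2 - 738z - 952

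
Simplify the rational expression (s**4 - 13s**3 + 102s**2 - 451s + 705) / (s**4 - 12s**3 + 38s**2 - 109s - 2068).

Euclidean algorithm in ℚ[s]:
  s**4 - 13s**3 + 102s**2 - 451s + 705 = (s**4 - 12s**3 + 38s**2 - 109s - 2068) + (-s**3 + 64s**2 - 342s + 2773)
  s**4 - 12s**3 + 38s**2 - 109s - 2068 = (-s - 52)(-s**3 + 64s**2 - 342s + 2773) + (3024s**2 - 15120s + 142128)
  -s**3 + 64s**2 - 342s + 2773 = (-(1/3024)s + 59/3024)(3024s**2 - 15120s + 142128) + (0)
Last nonzero remainder: 3024s**2 - 15120s + 142128. Dividing through by 3024 gives the monic gcd s**2 - 5s + 47.
Cancel s**2 - 5s + 47 from numerator and denominator to get the reduced form.

(s**2 - 8s + 15)/(s**2 - 7s - 44)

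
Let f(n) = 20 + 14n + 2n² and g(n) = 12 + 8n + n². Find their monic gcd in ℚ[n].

Repeated division with remainder:
  2n² + 14n + 20 = (2)(n² + 8n + 12) + (-2n - 4)
  n² + 8n + 12 = (-(1/2)n - 3)(-2n - 4) + (0)
Last nonzero remainder: -2n - 4. Dividing through by -2 gives the monic gcd n + 2.

2 + n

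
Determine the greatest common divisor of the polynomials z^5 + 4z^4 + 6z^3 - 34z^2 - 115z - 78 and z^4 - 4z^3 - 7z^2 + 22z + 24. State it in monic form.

z^3 - 7z - 6

Repeated division with remainder:
  z^5 + 4z^4 + 6z^3 - 34z^2 - 115z - 78 = (z + 8)(z^4 - 4z^3 - 7z^2 + 22z + 24) + (45z^3 - 315z - 270)
  z^4 - 4z^3 - 7z^2 + 22z + 24 = ((1/45)z - 4/45)(45z^3 - 315z - 270) + (0)
Last nonzero remainder: 45z^3 - 315z - 270. Dividing through by 45 gives the monic gcd z^3 - 7z - 6.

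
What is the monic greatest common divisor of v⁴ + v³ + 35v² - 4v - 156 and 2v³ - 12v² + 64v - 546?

By polynomial division,
  v⁴ + v³ + 35v² - 4v - 156 = ((1/2)v + 7/2)(2v³ - 12v² + 64v - 546) + (45v² + 45v + 1755)
  2v³ - 12v² + 64v - 546 = ((2/45)v - 14/45)(45v² + 45v + 1755) + (0)
Last nonzero remainder: 45v² + 45v + 1755. Dividing through by 45 gives the monic gcd v² + v + 39.

v² + v + 39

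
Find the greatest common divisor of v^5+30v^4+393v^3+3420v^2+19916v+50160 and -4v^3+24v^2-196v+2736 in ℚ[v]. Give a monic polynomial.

v^2+3v+76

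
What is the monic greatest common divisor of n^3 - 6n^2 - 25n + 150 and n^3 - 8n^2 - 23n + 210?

Apply the Euclidean algorithm:
  n^3 - 6n^2 - 25n + 150 = (n^3 - 8n^2 - 23n + 210) + (2n^2 - 2n - 60)
  n^3 - 8n^2 - 23n + 210 = ((1/2)n - 7/2)(2n^2 - 2n - 60) + (0)
Last nonzero remainder: 2n^2 - 2n - 60. Dividing through by 2 gives the monic gcd n^2 - n - 30.

n^2 - n - 30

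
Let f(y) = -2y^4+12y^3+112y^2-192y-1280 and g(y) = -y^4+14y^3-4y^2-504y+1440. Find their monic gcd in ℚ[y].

y^2-14y+40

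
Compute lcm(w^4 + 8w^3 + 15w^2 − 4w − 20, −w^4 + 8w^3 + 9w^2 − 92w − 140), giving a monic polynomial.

w^6 − 4w^5 − 46w^4 + 96w^3 + 553w^2 + 100w − 700

Apply the Euclidean algorithm:
  w^4 + 8w^3 + 15w^2 − 4w − 20 = (−1)(−w^4 + 8w^3 + 9w^2 − 92w − 140) + (16w^3 + 24w^2 − 96w − 160)
  −w^4 + 8w^3 + 9w^2 − 92w − 140 = (−(1/16)w + 19/32)(16w^3 + 24w^2 − 96w − 160) + (−(45/4)w^2 − 45w − 45)
  16w^3 + 24w^2 − 96w − 160 = (−(64/45)w + 32/9)(−(45/4)w^2 − 45w − 45) + (0)
Last nonzero remainder: −(45/4)w^2 − 45w − 45. Dividing through by −45/4 gives the monic gcd w^2 + 4w + 4.
Then lcm(f, g) = f·g / gcd(f, g); expanding and making the result monic gives the answer.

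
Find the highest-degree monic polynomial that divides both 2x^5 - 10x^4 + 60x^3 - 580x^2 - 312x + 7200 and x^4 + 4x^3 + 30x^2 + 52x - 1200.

x^3 - 2x^2 + 42x - 200

Euclidean algorithm in ℚ[x]:
  2x^5 - 10x^4 + 60x^3 - 580x^2 - 312x + 7200 = (2x - 18)(x^4 + 4x^3 + 30x^2 + 52x - 1200) + (72x^3 - 144x^2 + 3024x - 14400)
  x^4 + 4x^3 + 30x^2 + 52x - 1200 = ((1/72)x + 1/12)(72x^3 - 144x^2 + 3024x - 14400) + (0)
Last nonzero remainder: 72x^3 - 144x^2 + 3024x - 14400. Dividing through by 72 gives the monic gcd x^3 - 2x^2 + 42x - 200.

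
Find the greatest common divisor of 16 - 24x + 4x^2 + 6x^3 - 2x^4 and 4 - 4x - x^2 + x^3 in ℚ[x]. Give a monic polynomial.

4 - 4x - x^2 + x^3

By polynomial division,
  -2x^4 + 6x^3 + 4x^2 - 24x + 16 = (-2x + 4)(x^3 - x^2 - 4x + 4) + (0)
The last nonzero remainder x^3 - x^2 - 4x + 4 is already monic.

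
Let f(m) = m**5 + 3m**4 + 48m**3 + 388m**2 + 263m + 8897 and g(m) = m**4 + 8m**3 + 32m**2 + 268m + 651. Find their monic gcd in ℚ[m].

m**3 + 5m**2 + 17m + 217

By polynomial division,
  m**5 + 3m**4 + 48m**3 + 388m**2 + 263m + 8897 = (m - 5)(m**4 + 8m**3 + 32m**2 + 268m + 651) + (56m**3 + 280m**2 + 952m + 12152)
  m**4 + 8m**3 + 32m**2 + 268m + 651 = ((1/56)m + 3/56)(56m**3 + 280m**2 + 952m + 12152) + (0)
Last nonzero remainder: 56m**3 + 280m**2 + 952m + 12152. Dividing through by 56 gives the monic gcd m**3 + 5m**2 + 17m + 217.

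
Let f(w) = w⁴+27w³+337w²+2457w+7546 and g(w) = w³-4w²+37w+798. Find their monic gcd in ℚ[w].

Euclidean algorithm in ℚ[w]:
  w⁴+27w³+337w²+2457w+7546 = (w+31)(w³-4w²+37w+798) + (424w²+512w-17192)
  w³-4w²+37w+798 = ((1/424)w-69/5618)(424w²+512w-17192) + ((235494/2809)w+1648458/2809)
  424w²+512w-17192 = ((595508/117747)w-3449452/117747)((235494/2809)w+1648458/2809) + (0)
Last nonzero remainder: (235494/2809)w+1648458/2809. Dividing through by 235494/2809 gives the monic gcd w+7.

w+7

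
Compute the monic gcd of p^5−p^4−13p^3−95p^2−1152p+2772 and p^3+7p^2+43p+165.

By polynomial division,
  p^5−p^4−13p^3−95p^2−1152p+2772 = (p^2−8p)(p^3+7p^2+43p+165) + (84p^2+168p+2772)
  p^3+7p^2+43p+165 = ((1/84)p+5/84)(84p^2+168p+2772) + (0)
Last nonzero remainder: 84p^2+168p+2772. Dividing through by 84 gives the monic gcd p^2+2p+33.

p^2+2p+33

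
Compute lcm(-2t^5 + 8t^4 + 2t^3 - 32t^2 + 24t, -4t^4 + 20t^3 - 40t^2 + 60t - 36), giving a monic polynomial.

By polynomial division,
  -2t^5 + 8t^4 + 2t^3 - 32t^2 + 24t = ((1/2)t + 1/2)(-4t^4 + 20t^3 - 40t^2 + 60t - 36) + (12t^3 - 42t^2 + 12t + 18)
  -4t^4 + 20t^3 - 40t^2 + 60t - 36 = (-(1/3)t + 1/2)(12t^3 - 42t^2 + 12t + 18) + (-15t^2 + 60t - 45)
  12t^3 - 42t^2 + 12t + 18 = (-(4/5)t - 2/5)(-15t^2 + 60t - 45) + (0)
Last nonzero remainder: -15t^2 + 60t - 45. Dividing through by -15 gives the monic gcd t^2 - 4t + 3.
Then lcm(f, g) = f·g / gcd(f, g); expanding and making the result monic gives the answer.

t^7 - 5t^6 + 6t^5 + 5t^4 - 31t^3 + 60t^2 - 36t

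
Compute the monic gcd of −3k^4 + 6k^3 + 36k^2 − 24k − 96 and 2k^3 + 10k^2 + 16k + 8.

k^2 + 4k + 4

By polynomial division,
  −3k^4 + 6k^3 + 36k^2 − 24k − 96 = (−(3/2)k + 21/2)(2k^3 + 10k^2 + 16k + 8) + (−45k^2 − 180k − 180)
  2k^3 + 10k^2 + 16k + 8 = (−(2/45)k − 2/45)(−45k^2 − 180k − 180) + (0)
Last nonzero remainder: −45k^2 − 180k − 180. Dividing through by −45 gives the monic gcd k^2 + 4k + 4.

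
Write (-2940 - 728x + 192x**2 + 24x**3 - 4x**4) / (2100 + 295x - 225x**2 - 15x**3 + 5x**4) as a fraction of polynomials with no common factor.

Euclidean algorithm in ℚ[x]:
  -4x**4 + 24x**3 + 192x**2 - 728x - 2940 = (-4/5)(5x**4 - 15x**3 - 225x**2 + 295x + 2100) + (12x**3 + 12x**2 - 492x - 1260)
  5x**4 - 15x**3 - 225x**2 + 295x + 2100 = ((5/12)x - 5/3)(12x**3 + 12x**2 - 492x - 1260) + (0)
Last nonzero remainder: 12x**3 + 12x**2 - 492x - 1260. Dividing through by 12 gives the monic gcd x**3 + x**2 - 41x - 105.
Cancel x**3 + x**2 - 41x - 105 from numerator and denominator to get the reduced form.

(28 - 4x)/(-20 + 5x)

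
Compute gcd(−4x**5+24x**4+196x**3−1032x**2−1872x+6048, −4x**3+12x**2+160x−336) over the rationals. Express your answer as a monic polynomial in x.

x**3−3x**2−40x+84

Euclidean algorithm in ℚ[x]:
  −4x**5+24x**4+196x**3−1032x**2−1872x+6048 = (x**2−3x−18)(−4x**3+12x**2+160x−336) + (0)
Last nonzero remainder: −4x**3+12x**2+160x−336. Dividing through by −4 gives the monic gcd x**3−3x**2−40x+84.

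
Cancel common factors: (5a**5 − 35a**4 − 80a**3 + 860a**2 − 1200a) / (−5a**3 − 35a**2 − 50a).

(−a**3 + 12a**2 − 44a + 48)/(a + 2)

Euclidean algorithm in ℚ[a]:
  5a**5 − 35a**4 − 80a**3 + 860a**2 − 1200a = (−a**2 + 14a − 72)(−5a**3 − 35a**2 − 50a) + (−960a**2 − 4800a)
  −5a**3 − 35a**2 − 50a = ((1/192)a + 1/96)(−960a**2 − 4800a) + (0)
Last nonzero remainder: −960a**2 − 4800a. Dividing through by −960 gives the monic gcd a**2 + 5a.
Cancel a**2 + 5a from numerator and denominator to get the reduced form.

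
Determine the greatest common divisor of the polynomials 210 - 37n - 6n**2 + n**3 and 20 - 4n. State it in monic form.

-5 + n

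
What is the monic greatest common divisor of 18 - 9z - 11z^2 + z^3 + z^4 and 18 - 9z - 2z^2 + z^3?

-9 + z^2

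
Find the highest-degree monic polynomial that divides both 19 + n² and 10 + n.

Euclidean algorithm in ℚ[n]:
  n² + 19 = (n - 10)(n + 10) + (119)
  n + 10 = ((1/119)n + 10/119)(119) + (0)
The last nonzero remainder is the constant 119, so the polynomials are coprime and gcd = 1.

1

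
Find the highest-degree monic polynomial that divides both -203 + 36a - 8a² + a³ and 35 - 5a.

Apply the Euclidean algorithm:
  a³ - 8a² + 36a - 203 = (-(1/5)a² + (1/5)a - 29/5)(-5a + 35) + (0)
Last nonzero remainder: -5a + 35. Dividing through by -5 gives the monic gcd a - 7.

-7 + a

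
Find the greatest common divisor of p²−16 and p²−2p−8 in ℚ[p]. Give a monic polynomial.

p−4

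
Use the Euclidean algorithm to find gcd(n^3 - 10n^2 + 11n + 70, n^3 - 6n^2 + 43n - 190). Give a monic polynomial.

n - 5

Apply the Euclidean algorithm:
  n^3 - 10n^2 + 11n + 70 = (n^3 - 6n^2 + 43n - 190) + (-4n^2 - 32n + 260)
  n^3 - 6n^2 + 43n - 190 = (-(1/4)n + 7/2)(-4n^2 - 32n + 260) + (220n - 1100)
  -4n^2 - 32n + 260 = (-(1/55)n - 13/55)(220n - 1100) + (0)
Last nonzero remainder: 220n - 1100. Dividing through by 220 gives the monic gcd n - 5.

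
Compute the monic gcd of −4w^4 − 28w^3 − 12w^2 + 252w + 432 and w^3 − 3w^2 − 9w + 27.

w^2 − 9

Apply the Euclidean algorithm:
  −4w^4 − 28w^3 − 12w^2 + 252w + 432 = (−4w − 40)(w^3 − 3w^2 − 9w + 27) + (−168w^2 + 1512)
  w^3 − 3w^2 − 9w + 27 = (−(1/168)w + 1/56)(−168w^2 + 1512) + (0)
Last nonzero remainder: −168w^2 + 1512. Dividing through by −168 gives the monic gcd w^2 − 9.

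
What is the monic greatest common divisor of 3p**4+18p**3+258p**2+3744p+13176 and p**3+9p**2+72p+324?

p+6

Apply the Euclidean algorithm:
  3p**4+18p**3+258p**2+3744p+13176 = (3p-9)(p**3+9p**2+72p+324) + (123p**2+3420p+16092)
  p**3+9p**2+72p+324 = ((1/123)p-257/1681)(123p**2+3420p+16092) + ((780048/1681)p+4680288/1681)
  123p**2+3420p+16092 = ((68921/260016)p+250469/43336)((780048/1681)p+4680288/1681) + (0)
Last nonzero remainder: (780048/1681)p+4680288/1681. Dividing through by 780048/1681 gives the monic gcd p+6.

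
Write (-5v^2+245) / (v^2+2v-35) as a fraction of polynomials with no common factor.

(-5v+35)/(v-5)

Apply the Euclidean algorithm:
  -5v^2+245 = (-5)(v^2+2v-35) + (10v+70)
  v^2+2v-35 = ((1/10)v-1/2)(10v+70) + (0)
Last nonzero remainder: 10v+70. Dividing through by 10 gives the monic gcd v+7.
Cancel v+7 from numerator and denominator to get the reduced form.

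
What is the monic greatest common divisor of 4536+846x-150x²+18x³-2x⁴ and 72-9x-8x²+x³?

3+x

Euclidean algorithm in ℚ[x]:
  -2x⁴+18x³-150x²+846x+4536 = (-2x+2)(x³-8x²-9x+72) + (-152x²+1008x+4392)
  x³-8x²-9x+72 = (-(1/152)x+13/1444)(-152x²+1008x+4392) + ((3906/361)x+11718/361)
  -152x²+1008x+4392 = (-(27436/1953)x+88084/651)((3906/361)x+11718/361) + (0)
Last nonzero remainder: (3906/361)x+11718/361. Dividing through by 3906/361 gives the monic gcd x+3.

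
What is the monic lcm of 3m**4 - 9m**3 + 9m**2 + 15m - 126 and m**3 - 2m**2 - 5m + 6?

Repeated division with remainder:
  3m**4 - 9m**3 + 9m**2 + 15m - 126 = (3m - 3)(m**3 - 2m**2 - 5m + 6) + (18m**2 - 18m - 108)
  m**3 - 2m**2 - 5m + 6 = ((1/18)m - 1/18)(18m**2 - 18m - 108) + (0)
Last nonzero remainder: 18m**2 - 18m - 108. Dividing through by 18 gives the monic gcd m**2 - m - 6.
Then lcm(f, g) = f·g / gcd(f, g); expanding and making the result monic gives the answer.

m**5 - 4m**4 + 6m**3 + 2m**2 - 47m + 42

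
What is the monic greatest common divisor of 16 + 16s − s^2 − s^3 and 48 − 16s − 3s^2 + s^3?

Apply the Euclidean algorithm:
  −s^3 − s^2 + 16s + 16 = (−1)(s^3 − 3s^2 − 16s + 48) + (−4s^2 + 64)
  s^3 − 3s^2 − 16s + 48 = (−(1/4)s + 3/4)(−4s^2 + 64) + (0)
Last nonzero remainder: −4s^2 + 64. Dividing through by −4 gives the monic gcd s^2 − 16.

−16 + s^2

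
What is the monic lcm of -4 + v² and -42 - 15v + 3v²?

28 - 4v - 7v² + v³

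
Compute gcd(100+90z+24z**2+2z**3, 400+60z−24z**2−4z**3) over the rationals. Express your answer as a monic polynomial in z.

25+10z+z**2

Repeated division with remainder:
  2z**3+24z**2+90z+100 = (−1/2)(−4z**3−24z**2+60z+400) + (12z**2+120z+300)
  −4z**3−24z**2+60z+400 = (−(1/3)z+4/3)(12z**2+120z+300) + (0)
Last nonzero remainder: 12z**2+120z+300. Dividing through by 12 gives the monic gcd z**2+10z+25.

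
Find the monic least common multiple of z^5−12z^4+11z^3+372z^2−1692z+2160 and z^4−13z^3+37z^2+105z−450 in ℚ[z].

z^7−14z^6+20z^5+530z^4−2601z^3−36z^2+21060z−32400

By polynomial division,
  z^5−12z^4+11z^3+372z^2−1692z+2160 = (z+1)(z^4−13z^3+37z^2+105z−450) + (−13z^3+230z^2−1347z+2610)
  z^4−13z^3+37z^2+105z−450 = (−(1/13)z−61/169)(−13z^3+230z^2−1347z+2610) + ((2772/169)z^2−(30492/169)z+83160/169)
  −13z^3+230z^2−1347z+2610 = (−(2197/2772)z+4901/924)((2772/169)z^2−(30492/169)z+83160/169) + (0)
Last nonzero remainder: (2772/169)z^2−(30492/169)z+83160/169. Dividing through by 2772/169 gives the monic gcd z^2−11z+30.
Then lcm(f, g) = f·g / gcd(f, g); expanding and making the result monic gives the answer.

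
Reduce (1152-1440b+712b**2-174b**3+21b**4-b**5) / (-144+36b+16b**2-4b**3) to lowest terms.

(-96+64b-14b**2+b**3)/(12+4b)

Euclidean algorithm in ℚ[b]:
  -b**5+21b**4-174b**3+712b**2-1440b+1152 = ((1/4)b**2-(17/4)b+115/4)(-4b**3+16b**2+36b-144) + (441b**2-3087b+5292)
  -4b**3+16b**2+36b-144 = (-(4/441)b-4/147)(441b**2-3087b+5292) + (0)
Last nonzero remainder: 441b**2-3087b+5292. Dividing through by 441 gives the monic gcd b**2-7b+12.
Cancel b**2-7b+12 from numerator and denominator to get the reduced form.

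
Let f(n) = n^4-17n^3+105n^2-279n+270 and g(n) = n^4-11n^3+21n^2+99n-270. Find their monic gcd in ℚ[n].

Repeated division with remainder:
  n^4-17n^3+105n^2-279n+270 = (n^4-11n^3+21n^2+99n-270) + (-6n^3+84n^2-378n+540)
  n^4-11n^3+21n^2+99n-270 = (-(1/6)n-1/2)(-6n^3+84n^2-378n+540) + (0)
Last nonzero remainder: -6n^3+84n^2-378n+540. Dividing through by -6 gives the monic gcd n^3-14n^2+63n-90.

n^3-14n^2+63n-90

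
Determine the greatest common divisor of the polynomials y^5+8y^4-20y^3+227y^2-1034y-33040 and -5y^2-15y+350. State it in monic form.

y^2+3y-70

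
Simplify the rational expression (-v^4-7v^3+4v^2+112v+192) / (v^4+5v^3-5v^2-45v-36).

Repeated division with remainder:
  -v^4-7v^3+4v^2+112v+192 = (-1)(v^4+5v^3-5v^2-45v-36) + (-2v^3-v^2+67v+156)
  v^4+5v^3-5v^2-45v-36 = (-(1/2)v-9/4)(-2v^3-v^2+67v+156) + ((105/4)v^2+(735/4)v+315)
  -2v^3-v^2+67v+156 = (-(8/105)v+52/105)((105/4)v^2+(735/4)v+315) + (0)
Last nonzero remainder: (105/4)v^2+(735/4)v+315. Dividing through by 105/4 gives the monic gcd v^2+7v+12.
Cancel v^2+7v+12 from numerator and denominator to get the reduced form.

(-v^2+16)/(v^2-2v-3)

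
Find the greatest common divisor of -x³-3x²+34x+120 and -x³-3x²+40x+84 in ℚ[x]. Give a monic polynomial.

Apply the Euclidean algorithm:
  -x³-3x²+34x+120 = (-x³-3x²+40x+84) + (-6x+36)
  -x³-3x²+40x+84 = ((1/6)x²+(3/2)x+7/3)(-6x+36) + (0)
Last nonzero remainder: -6x+36. Dividing through by -6 gives the monic gcd x-6.

x-6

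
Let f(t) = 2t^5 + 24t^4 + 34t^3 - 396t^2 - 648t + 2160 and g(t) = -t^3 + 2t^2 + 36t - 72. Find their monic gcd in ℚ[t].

Apply the Euclidean algorithm:
  2t^5 + 24t^4 + 34t^3 - 396t^2 - 648t + 2160 = (-2t^2 - 28t - 162)(-t^3 + 2t^2 + 36t - 72) + (792t^2 + 3168t - 9504)
  -t^3 + 2t^2 + 36t - 72 = (-(1/792)t + 1/132)(792t^2 + 3168t - 9504) + (0)
Last nonzero remainder: 792t^2 + 3168t - 9504. Dividing through by 792 gives the monic gcd t^2 + 4t - 12.

t^2 + 4t - 12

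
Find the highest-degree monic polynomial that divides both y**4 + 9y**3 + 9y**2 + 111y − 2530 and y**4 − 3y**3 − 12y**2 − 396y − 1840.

By polynomial division,
  y**4 + 9y**3 + 9y**2 + 111y − 2530 = (y**4 − 3y**3 − 12y**2 − 396y − 1840) + (12y**3 + 21y**2 + 507y − 690)
  y**4 − 3y**3 − 12y**2 − 396y − 1840 = ((1/12)y − 19/48)(12y**3 + 21y**2 + 507y − 690) + (−(735/16)y**2 − (2205/16)y − 16905/8)
  12y**3 + 21y**2 + 507y − 690 = (−(64/245)y + 16/49)(−(735/16)y**2 − (2205/16)y − 16905/8) + (0)
Last nonzero remainder: −(735/16)y**2 − (2205/16)y − 16905/8. Dividing through by −735/16 gives the monic gcd y**2 + 3y + 46.

y**2 + 3y + 46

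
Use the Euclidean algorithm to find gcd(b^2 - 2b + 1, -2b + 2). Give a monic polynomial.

By polynomial division,
  b^2 - 2b + 1 = (-(1/2)b + 1/2)(-2b + 2) + (0)
Last nonzero remainder: -2b + 2. Dividing through by -2 gives the monic gcd b - 1.

b - 1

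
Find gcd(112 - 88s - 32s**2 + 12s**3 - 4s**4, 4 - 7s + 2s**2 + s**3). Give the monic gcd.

-1 + s

Repeated division with remainder:
  -4s**4 + 12s**3 - 32s**2 - 88s + 112 = (-4s + 20)(s**3 + 2s**2 - 7s + 4) + (-100s**2 + 68s + 32)
  s**3 + 2s**2 - 7s + 4 = (-(1/100)s - 67/2500)(-100s**2 + 68s + 32) + (-(3036/625)s + 3036/625)
  -100s**2 + 68s + 32 = ((15625/759)s + 5000/759)(-(3036/625)s + 3036/625) + (0)
Last nonzero remainder: -(3036/625)s + 3036/625. Dividing through by -3036/625 gives the monic gcd s - 1.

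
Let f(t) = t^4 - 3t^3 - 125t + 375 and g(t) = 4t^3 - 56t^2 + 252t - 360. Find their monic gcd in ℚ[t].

t^2 - 8t + 15

Apply the Euclidean algorithm:
  t^4 - 3t^3 - 125t + 375 = ((1/4)t + 11/4)(4t^3 - 56t^2 + 252t - 360) + (91t^2 - 728t + 1365)
  4t^3 - 56t^2 + 252t - 360 = ((4/91)t - 24/91)(91t^2 - 728t + 1365) + (0)
Last nonzero remainder: 91t^2 - 728t + 1365. Dividing through by 91 gives the monic gcd t^2 - 8t + 15.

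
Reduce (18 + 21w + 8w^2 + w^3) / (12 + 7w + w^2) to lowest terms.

(6 + 5w + w^2)/(4 + w)

By polynomial division,
  w^3 + 8w^2 + 21w + 18 = (w + 1)(w^2 + 7w + 12) + (2w + 6)
  w^2 + 7w + 12 = ((1/2)w + 2)(2w + 6) + (0)
Last nonzero remainder: 2w + 6. Dividing through by 2 gives the monic gcd w + 3.
Cancel w + 3 from numerator and denominator to get the reduced form.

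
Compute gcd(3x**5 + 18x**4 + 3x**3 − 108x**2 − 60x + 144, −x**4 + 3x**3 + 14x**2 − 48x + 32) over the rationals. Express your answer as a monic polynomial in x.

Repeated division with remainder:
  3x**5 + 18x**4 + 3x**3 − 108x**2 − 60x + 144 = (−3x − 27)(−x**4 + 3x**3 + 14x**2 − 48x + 32) + (126x**3 + 126x**2 − 1260x + 1008)
  −x**4 + 3x**3 + 14x**2 − 48x + 32 = (−(1/126)x + 2/63)(126x**3 + 126x**2 − 1260x + 1008) + (0)
Last nonzero remainder: 126x**3 + 126x**2 − 1260x + 1008. Dividing through by 126 gives the monic gcd x**3 + x**2 − 10x + 8.

x**3 + x**2 − 10x + 8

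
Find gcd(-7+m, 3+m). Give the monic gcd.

Apply the Euclidean algorithm:
  m-7 = (m+3) + (-10)
  m+3 = (-(1/10)m-3/10)(-10) + (0)
The last nonzero remainder is the constant -10, so the polynomials are coprime and gcd = 1.

1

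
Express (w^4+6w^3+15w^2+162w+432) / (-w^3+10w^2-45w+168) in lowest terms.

(-w^2-9w-18)/(w-7)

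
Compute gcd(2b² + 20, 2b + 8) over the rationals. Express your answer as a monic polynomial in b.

Euclidean algorithm in ℚ[b]:
  2b² + 20 = (b - 4)(2b + 8) + (52)
  2b + 8 = ((1/26)b + 2/13)(52) + (0)
The last nonzero remainder is the constant 52, so the polynomials are coprime and gcd = 1.

1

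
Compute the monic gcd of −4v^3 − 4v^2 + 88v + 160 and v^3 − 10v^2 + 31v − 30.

v − 5

Apply the Euclidean algorithm:
  −4v^3 − 4v^2 + 88v + 160 = (−4)(v^3 − 10v^2 + 31v − 30) + (−44v^2 + 212v + 40)
  v^3 − 10v^2 + 31v − 30 = (−(1/44)v + 57/484)(−44v^2 + 212v + 40) + ((840/121)v − 4200/121)
  −44v^2 + 212v + 40 = (−(1331/210)v − 121/105)((840/121)v − 4200/121) + (0)
Last nonzero remainder: (840/121)v − 4200/121. Dividing through by 840/121 gives the monic gcd v − 5.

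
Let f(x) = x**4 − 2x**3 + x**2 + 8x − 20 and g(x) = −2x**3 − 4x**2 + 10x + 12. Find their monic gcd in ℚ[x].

x − 2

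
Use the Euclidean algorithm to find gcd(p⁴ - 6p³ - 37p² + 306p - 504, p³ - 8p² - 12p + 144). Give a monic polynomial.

p - 6

Apply the Euclidean algorithm:
  p⁴ - 6p³ - 37p² + 306p - 504 = (p + 2)(p³ - 8p² - 12p + 144) + (-9p² + 186p - 792)
  p³ - 8p² - 12p + 144 = (-(1/9)p - 38/27)(-9p² + 186p - 792) + ((1456/9)p - 2912/3)
  -9p² + 186p - 792 = (-(81/1456)p + 297/364)((1456/9)p - 2912/3) + (0)
Last nonzero remainder: (1456/9)p - 2912/3. Dividing through by 1456/9 gives the monic gcd p - 6.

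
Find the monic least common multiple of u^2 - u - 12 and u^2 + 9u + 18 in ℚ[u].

u^3 + 5u^2 - 18u - 72

By polynomial division,
  u^2 - u - 12 = (u^2 + 9u + 18) + (-10u - 30)
  u^2 + 9u + 18 = (-(1/10)u - 3/5)(-10u - 30) + (0)
Last nonzero remainder: -10u - 30. Dividing through by -10 gives the monic gcd u + 3.
Then lcm(f, g) = f·g / gcd(f, g); expanding and making the result monic gives the answer.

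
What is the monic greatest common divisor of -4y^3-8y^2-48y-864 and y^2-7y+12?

1

By polynomial division,
  -4y^3-8y^2-48y-864 = (-4y-36)(y^2-7y+12) + (-252y-432)
  y^2-7y+12 = (-(1/252)y+61/1764)(-252y-432) + (1320/49)
  -252y-432 = (-(1029/110)y-882/55)(1320/49) + (0)
The last nonzero remainder is the constant 1320/49, so the polynomials are coprime and gcd = 1.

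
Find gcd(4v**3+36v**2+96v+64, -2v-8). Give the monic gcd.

v+4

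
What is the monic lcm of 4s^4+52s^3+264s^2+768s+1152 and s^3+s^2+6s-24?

Repeated division with remainder:
  4s^4+52s^3+264s^2+768s+1152 = (4s+48)(s^3+s^2+6s-24) + (192s^2+576s+2304)
  s^3+s^2+6s-24 = ((1/192)s-1/96)(192s^2+576s+2304) + (0)
Last nonzero remainder: 192s^2+576s+2304. Dividing through by 192 gives the monic gcd s^2+3s+12.
Then lcm(f, g) = f·g / gcd(f, g); expanding and making the result monic gives the answer.

s^5+11s^4+40s^3+60s^2-96s-576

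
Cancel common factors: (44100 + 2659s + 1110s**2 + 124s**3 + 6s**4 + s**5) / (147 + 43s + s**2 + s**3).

(900 + 91s + 8s**2 + s**3)/(3 + s)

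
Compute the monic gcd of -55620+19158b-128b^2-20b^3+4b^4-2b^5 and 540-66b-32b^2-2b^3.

-30+7b+b^2

Apply the Euclidean algorithm:
  -2b^5+4b^4-20b^3-128b^2+19158b-55620 = (b^2-18b+265)(-2b^3-32b^2-66b+540) + (6624b^2+46368b-198720)
  -2b^3-32b^2-66b+540 = (-(1/3312)b-1/368)(6624b^2+46368b-198720) + (0)
Last nonzero remainder: 6624b^2+46368b-198720. Dividing through by 6624 gives the monic gcd b^2+7b-30.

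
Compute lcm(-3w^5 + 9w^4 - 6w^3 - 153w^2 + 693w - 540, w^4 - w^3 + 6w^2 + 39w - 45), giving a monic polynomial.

w^6 - 7w^4 + 57w^3 - 78w^2 - 513w + 540

By polynomial division,
  -3w^5 + 9w^4 - 6w^3 - 153w^2 + 693w - 540 = (-3w + 6)(w^4 - w^3 + 6w^2 + 39w - 45) + (18w^3 - 72w^2 + 324w - 270)
  w^4 - w^3 + 6w^2 + 39w - 45 = ((1/18)w + 1/6)(18w^3 - 72w^2 + 324w - 270) + (0)
Last nonzero remainder: 18w^3 - 72w^2 + 324w - 270. Dividing through by 18 gives the monic gcd w^3 - 4w^2 + 18w - 15.
Then lcm(f, g) = f·g / gcd(f, g); expanding and making the result monic gives the answer.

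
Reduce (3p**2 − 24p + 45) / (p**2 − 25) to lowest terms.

(3p − 9)/(p + 5)

Repeated division with remainder:
  3p**2 − 24p + 45 = (3)(p**2 − 25) + (−24p + 120)
  p**2 − 25 = (−(1/24)p − 5/24)(−24p + 120) + (0)
Last nonzero remainder: −24p + 120. Dividing through by −24 gives the monic gcd p − 5.
Cancel p − 5 from numerator and denominator to get the reduced form.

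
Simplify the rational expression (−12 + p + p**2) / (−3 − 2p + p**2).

(4 + p)/(1 + p)

By polynomial division,
  p**2 + p − 12 = (p**2 − 2p − 3) + (3p − 9)
  p**2 − 2p − 3 = ((1/3)p + 1/3)(3p − 9) + (0)
Last nonzero remainder: 3p − 9. Dividing through by 3 gives the monic gcd p − 3.
Cancel p − 3 from numerator and denominator to get the reduced form.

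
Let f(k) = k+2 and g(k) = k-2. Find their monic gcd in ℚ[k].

1

By polynomial division,
  k+2 = (k-2) + (4)
  k-2 = ((1/4)k-1/2)(4) + (0)
The last nonzero remainder is the constant 4, so the polynomials are coprime and gcd = 1.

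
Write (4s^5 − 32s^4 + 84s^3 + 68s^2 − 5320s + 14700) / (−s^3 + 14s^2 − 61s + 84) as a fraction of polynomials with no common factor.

Apply the Euclidean algorithm:
  4s^5 − 32s^4 + 84s^3 + 68s^2 − 5320s + 14700 = (−4s^2 − 24s − 176)(−s^3 + 14s^2 − 61s + 84) + (1404s^2 − 14040s + 29484)
  −s^3 + 14s^2 − 61s + 84 = (−(1/1404)s + 1/351)(1404s^2 − 14040s + 29484) + (0)
Last nonzero remainder: 1404s^2 − 14040s + 29484. Dividing through by 1404 gives the monic gcd s^2 − 10s + 21.
Cancel s^2 − 10s + 21 from numerator and denominator to get the reduced form.

(−4s^3 − 8s^2 − 80s − 700)/(s − 4)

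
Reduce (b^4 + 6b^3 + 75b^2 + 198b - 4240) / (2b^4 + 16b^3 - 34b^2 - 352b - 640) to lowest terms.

(b^2 + 3b + 106)/(2b^2 + 10b + 16)

Repeated division with remainder:
  b^4 + 6b^3 + 75b^2 + 198b - 4240 = (1/2)(2b^4 + 16b^3 - 34b^2 - 352b - 640) + (-2b^3 + 92b^2 + 374b - 3920)
  2b^4 + 16b^3 - 34b^2 - 352b - 640 = (-b - 54)(-2b^3 + 92b^2 + 374b - 3920) + (5308b^2 + 15924b - 212320)
  -2b^3 + 92b^2 + 374b - 3920 = (-(1/2654)b + 49/2654)(5308b^2 + 15924b - 212320) + (0)
Last nonzero remainder: 5308b^2 + 15924b - 212320. Dividing through by 5308 gives the monic gcd b^2 + 3b - 40.
Cancel b^2 + 3b - 40 from numerator and denominator to get the reduced form.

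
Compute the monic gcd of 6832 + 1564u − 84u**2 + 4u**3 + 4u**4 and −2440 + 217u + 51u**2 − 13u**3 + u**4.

By polynomial division,
  4u**4 + 4u**3 − 84u**2 + 1564u + 6832 = (4)(u**4 − 13u**3 + 51u**2 + 217u − 2440) + (56u**3 − 288u**2 + 696u + 16592)
  u**4 − 13u**3 + 51u**2 + 217u − 2440 = ((1/56)u − 55/392)(56u**3 − 288u**2 + 696u + 16592) + (−(90/49)u**2 + (900/49)u − 5490/49)
  56u**3 − 288u**2 + 696u + 16592 = (−(1372/45)u − 6664/45)(−(90/49)u**2 + (900/49)u − 5490/49) + (0)
Last nonzero remainder: −(90/49)u**2 + (900/49)u − 5490/49. Dividing through by −90/49 gives the monic gcd u**2 − 10u + 61.

61 − 10u + u**2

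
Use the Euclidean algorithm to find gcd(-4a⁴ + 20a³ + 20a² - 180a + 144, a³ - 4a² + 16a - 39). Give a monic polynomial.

Euclidean algorithm in ℚ[a]:
  -4a⁴ + 20a³ + 20a² - 180a + 144 = (-4a + 4)(a³ - 4a² + 16a - 39) + (100a² - 400a + 300)
  a³ - 4a² + 16a - 39 = ((1/100)a)(100a² - 400a + 300) + (13a - 39)
  100a² - 400a + 300 = ((100/13)a - 100/13)(13a - 39) + (0)
Last nonzero remainder: 13a - 39. Dividing through by 13 gives the monic gcd a - 3.

a - 3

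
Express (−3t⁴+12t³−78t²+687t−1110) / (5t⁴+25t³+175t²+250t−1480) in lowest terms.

Apply the Euclidean algorithm:
  −3t⁴+12t³−78t²+687t−1110 = (−3/5)(5t⁴+25t³+175t²+250t−1480) + (27t³+27t²+837t−1998)
  5t⁴+25t³+175t²+250t−1480 = ((5/27)t+20/27)(27t³+27t²+837t−1998) + (0)
Last nonzero remainder: 27t³+27t²+837t−1998. Dividing through by 27 gives the monic gcd t³+t²+31t−74.
Cancel t³+t²+31t−74 from numerator and denominator to get the reduced form.

(−3t+15)/(5t+20)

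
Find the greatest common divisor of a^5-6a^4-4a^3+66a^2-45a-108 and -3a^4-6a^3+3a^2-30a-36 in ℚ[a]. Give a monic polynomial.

a^2+4a+3

By polynomial division,
  a^5-6a^4-4a^3+66a^2-45a-108 = (-(1/3)a+8/3)(-3a^4-6a^3+3a^2-30a-36) + (13a^3+48a^2+23a-12)
  -3a^4-6a^3+3a^2-30a-36 = (-(3/13)a+66/169)(13a^3+48a^2+23a-12) + (-(1764/169)a^2-(7056/169)a-5292/169)
  13a^3+48a^2+23a-12 = (-(2197/1764)a+169/441)(-(1764/169)a^2-(7056/169)a-5292/169) + (0)
Last nonzero remainder: -(1764/169)a^2-(7056/169)a-5292/169. Dividing through by -1764/169 gives the monic gcd a^2+4a+3.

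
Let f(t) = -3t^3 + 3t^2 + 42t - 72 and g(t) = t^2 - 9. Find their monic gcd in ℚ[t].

t - 3

Apply the Euclidean algorithm:
  -3t^3 + 3t^2 + 42t - 72 = (-3t + 3)(t^2 - 9) + (15t - 45)
  t^2 - 9 = ((1/15)t + 1/5)(15t - 45) + (0)
Last nonzero remainder: 15t - 45. Dividing through by 15 gives the monic gcd t - 3.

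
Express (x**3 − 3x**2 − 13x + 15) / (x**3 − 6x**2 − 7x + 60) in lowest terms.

By polynomial division,
  x**3 − 3x**2 − 13x + 15 = (x**3 − 6x**2 − 7x + 60) + (3x**2 − 6x − 45)
  x**3 − 6x**2 − 7x + 60 = ((1/3)x − 4/3)(3x**2 − 6x − 45) + (0)
Last nonzero remainder: 3x**2 − 6x − 45. Dividing through by 3 gives the monic gcd x**2 − 2x − 15.
Cancel x**2 − 2x − 15 from numerator and denominator to get the reduced form.

(x − 1)/(x − 4)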